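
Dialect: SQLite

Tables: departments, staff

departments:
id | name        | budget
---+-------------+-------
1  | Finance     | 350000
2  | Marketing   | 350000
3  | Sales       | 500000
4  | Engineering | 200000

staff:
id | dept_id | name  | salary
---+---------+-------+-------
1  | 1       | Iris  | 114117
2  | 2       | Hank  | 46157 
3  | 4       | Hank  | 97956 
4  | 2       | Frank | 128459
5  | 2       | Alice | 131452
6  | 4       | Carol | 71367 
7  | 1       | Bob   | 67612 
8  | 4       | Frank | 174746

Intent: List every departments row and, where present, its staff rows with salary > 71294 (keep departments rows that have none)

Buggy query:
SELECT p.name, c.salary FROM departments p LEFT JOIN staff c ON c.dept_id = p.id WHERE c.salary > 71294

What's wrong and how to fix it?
Bug: A WHERE condition on the right-hand table after LEFT JOIN drops unmatched parents

Fix: Move the right-table condition into the ON clause so unmatched parents are kept

Corrected query:
SELECT p.name, c.salary FROM departments p LEFT JOIN staff c ON c.dept_id = p.id AND c.salary > 71294

Result:
name        | salary
------------+-------
Finance     | 114117
Marketing   | 128459
Marketing   | 131452
Sales       | NULL  
Engineering | 71367 
Engineering | 97956 
Engineering | 174746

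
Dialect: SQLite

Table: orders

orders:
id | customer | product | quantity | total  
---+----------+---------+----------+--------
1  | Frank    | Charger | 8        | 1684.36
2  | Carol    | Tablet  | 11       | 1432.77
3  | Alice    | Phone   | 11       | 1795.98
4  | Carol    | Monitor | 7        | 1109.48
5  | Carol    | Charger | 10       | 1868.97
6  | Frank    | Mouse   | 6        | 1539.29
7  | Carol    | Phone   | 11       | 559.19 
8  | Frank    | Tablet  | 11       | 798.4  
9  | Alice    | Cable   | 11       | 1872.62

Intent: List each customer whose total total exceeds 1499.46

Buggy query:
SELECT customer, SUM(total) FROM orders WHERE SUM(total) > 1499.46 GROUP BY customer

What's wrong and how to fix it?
Bug: SUM(total) is an aggregate, but WHERE filters rows before aggregation

Fix: Move the aggregate condition to a HAVING clause

Corrected query:
SELECT customer, SUM(total) FROM orders GROUP BY customer HAVING SUM(total) > 1499.46

Result:
customer | SUM(total)
---------+-----------
Alice    | 3668.6    
Carol    | 4970.41   
Frank    | 4022.05   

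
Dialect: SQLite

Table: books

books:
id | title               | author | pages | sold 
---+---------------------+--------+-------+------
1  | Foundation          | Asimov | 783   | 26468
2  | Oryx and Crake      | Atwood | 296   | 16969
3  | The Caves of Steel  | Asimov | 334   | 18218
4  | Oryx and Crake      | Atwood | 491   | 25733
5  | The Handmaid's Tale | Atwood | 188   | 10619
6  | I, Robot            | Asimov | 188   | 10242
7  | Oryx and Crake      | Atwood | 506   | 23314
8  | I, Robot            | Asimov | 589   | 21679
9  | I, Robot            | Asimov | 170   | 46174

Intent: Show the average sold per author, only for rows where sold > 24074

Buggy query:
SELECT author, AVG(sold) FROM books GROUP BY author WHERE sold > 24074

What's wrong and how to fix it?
Bug: WHERE cannot follow GROUP BY

Fix: Move the WHERE clause before GROUP BY

Corrected query:
SELECT author, AVG(sold) FROM books WHERE sold > 24074 GROUP BY author

Result:
author | AVG(sold)
-------+----------
Asimov | 36321    
Atwood | 25733    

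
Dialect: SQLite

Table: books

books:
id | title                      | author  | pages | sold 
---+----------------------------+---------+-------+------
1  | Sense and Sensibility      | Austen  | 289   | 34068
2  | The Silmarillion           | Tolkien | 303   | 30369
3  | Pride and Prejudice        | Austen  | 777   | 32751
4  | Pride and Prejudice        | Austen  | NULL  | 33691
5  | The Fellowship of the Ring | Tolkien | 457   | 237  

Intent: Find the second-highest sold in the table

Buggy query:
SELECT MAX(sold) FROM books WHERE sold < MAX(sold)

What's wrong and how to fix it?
Bug: The inner MAX is an aggregate inside WHERE, which is not allowed

Fix: Put the inner MAX in a scalar subquery

Corrected query:
SELECT MAX(sold) FROM books WHERE sold < (SELECT MAX(sold) FROM books)

Result:
MAX(sold)
---------
33691    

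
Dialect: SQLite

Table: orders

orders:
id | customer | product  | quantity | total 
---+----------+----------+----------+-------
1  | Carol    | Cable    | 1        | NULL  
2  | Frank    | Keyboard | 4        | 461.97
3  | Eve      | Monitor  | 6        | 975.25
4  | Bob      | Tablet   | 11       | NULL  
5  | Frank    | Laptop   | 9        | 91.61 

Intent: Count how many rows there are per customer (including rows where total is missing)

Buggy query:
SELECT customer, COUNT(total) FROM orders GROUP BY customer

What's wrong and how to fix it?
Bug: COUNT(total) skips NULLs, so groups with missing total are undercounted

Fix: Use COUNT(*) to count all rows regardless of NULL

Corrected query:
SELECT customer, COUNT(*) FROM orders GROUP BY customer

Result:
customer | COUNT(*)
---------+---------
Bob      | 1       
Carol    | 1       
Eve      | 1       
Frank    | 2       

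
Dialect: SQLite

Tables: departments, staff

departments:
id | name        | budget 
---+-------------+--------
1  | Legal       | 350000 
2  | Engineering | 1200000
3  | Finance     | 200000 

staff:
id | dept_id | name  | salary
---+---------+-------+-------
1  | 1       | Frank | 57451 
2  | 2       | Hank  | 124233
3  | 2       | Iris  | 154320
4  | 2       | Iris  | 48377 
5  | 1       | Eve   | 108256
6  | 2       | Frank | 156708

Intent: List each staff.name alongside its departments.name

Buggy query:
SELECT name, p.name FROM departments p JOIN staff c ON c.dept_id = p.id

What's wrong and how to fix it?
Bug: Both tables have a 'name' column; the unqualified reference is ambiguous

Fix: Prefix ambiguous columns with the table alias

Corrected query:
SELECT c.name, p.name FROM departments p JOIN staff c ON c.dept_id = p.id

Result:
name  | name       
------+------------
Frank | Legal      
Hank  | Engineering
Iris  | Engineering
Iris  | Engineering
Eve   | Legal      
Frank | Engineering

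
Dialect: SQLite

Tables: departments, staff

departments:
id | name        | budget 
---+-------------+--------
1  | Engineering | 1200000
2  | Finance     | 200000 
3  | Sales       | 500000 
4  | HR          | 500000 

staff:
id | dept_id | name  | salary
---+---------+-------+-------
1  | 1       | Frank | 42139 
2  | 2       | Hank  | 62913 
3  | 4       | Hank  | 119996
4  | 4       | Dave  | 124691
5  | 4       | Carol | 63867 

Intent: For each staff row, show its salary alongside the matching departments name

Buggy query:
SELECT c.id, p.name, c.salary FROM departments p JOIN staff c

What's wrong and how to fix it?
Bug: JOIN with no ON clause produces a cartesian product; every staff row pairs with every departments row

Fix: Specify the join condition linking the foreign key to the parent id

Corrected query:
SELECT c.id, p.name, c.salary FROM departments p JOIN staff c ON c.dept_id = p.id

Result:
id | name        | salary
---+-------------+-------
1  | Engineering | 42139 
2  | Finance     | 62913 
3  | HR          | 119996
4  | HR          | 124691
5  | HR          | 63867 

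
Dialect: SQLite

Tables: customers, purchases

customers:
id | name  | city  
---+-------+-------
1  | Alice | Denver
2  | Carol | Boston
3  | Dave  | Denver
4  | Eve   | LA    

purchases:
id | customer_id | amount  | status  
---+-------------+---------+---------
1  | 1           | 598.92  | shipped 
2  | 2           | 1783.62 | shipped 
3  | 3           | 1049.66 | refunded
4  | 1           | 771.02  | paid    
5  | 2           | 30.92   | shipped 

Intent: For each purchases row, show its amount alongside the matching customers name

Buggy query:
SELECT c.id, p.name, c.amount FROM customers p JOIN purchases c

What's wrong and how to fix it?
Bug: Missing join condition: each purchases row is matched to all customers rows instead of just its own

Fix: Specify the join condition linking the foreign key to the parent id

Corrected query:
SELECT c.id, p.name, c.amount FROM customers p JOIN purchases c ON c.customer_id = p.id

Result:
id | name  | amount 
---+-------+--------
1  | Alice | 598.92 
2  | Carol | 1783.62
3  | Dave  | 1049.66
4  | Alice | 771.02 
5  | Carol | 30.92  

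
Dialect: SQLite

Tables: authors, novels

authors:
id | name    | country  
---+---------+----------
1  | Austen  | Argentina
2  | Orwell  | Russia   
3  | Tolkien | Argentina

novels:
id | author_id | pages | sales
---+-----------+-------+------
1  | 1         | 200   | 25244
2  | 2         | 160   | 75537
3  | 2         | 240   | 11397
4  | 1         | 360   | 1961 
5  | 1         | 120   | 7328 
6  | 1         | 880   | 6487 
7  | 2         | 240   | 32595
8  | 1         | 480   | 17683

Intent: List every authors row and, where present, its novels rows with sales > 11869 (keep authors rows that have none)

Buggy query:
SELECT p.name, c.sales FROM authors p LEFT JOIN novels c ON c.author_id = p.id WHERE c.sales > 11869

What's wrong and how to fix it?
Bug: Filtering c.sales in WHERE discards the NULL rows produced by LEFT JOIN, turning it into an inner join

Fix: Move the right-table condition into the ON clause so unmatched parents are kept

Corrected query:
SELECT p.name, c.sales FROM authors p LEFT JOIN novels c ON c.author_id = p.id AND c.sales > 11869

Result:
name    | sales
--------+------
Austen  | 17683
Austen  | 25244
Orwell  | 32595
Orwell  | 75537
Tolkien | NULL 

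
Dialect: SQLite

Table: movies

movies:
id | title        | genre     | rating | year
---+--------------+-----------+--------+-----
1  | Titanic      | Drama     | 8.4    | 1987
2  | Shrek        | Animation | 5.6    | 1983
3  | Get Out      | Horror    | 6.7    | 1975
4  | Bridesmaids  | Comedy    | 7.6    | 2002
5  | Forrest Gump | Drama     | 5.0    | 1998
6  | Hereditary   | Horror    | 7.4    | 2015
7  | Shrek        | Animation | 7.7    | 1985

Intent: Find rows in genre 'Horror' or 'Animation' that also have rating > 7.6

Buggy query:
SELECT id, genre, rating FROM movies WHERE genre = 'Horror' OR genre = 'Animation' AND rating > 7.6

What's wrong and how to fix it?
Bug: AND binds tighter than OR, so this parses as genre = 'Horror' OR (genre = 'Animation' AND rating > 7.6)

Fix: Add parentheses around the OR so the AND applies to both alternatives

Corrected query:
SELECT id, genre, rating FROM movies WHERE (genre = 'Horror' OR genre = 'Animation') AND rating > 7.6

Result:
id | genre     | rating
---+-----------+-------
7  | Animation | 7.7   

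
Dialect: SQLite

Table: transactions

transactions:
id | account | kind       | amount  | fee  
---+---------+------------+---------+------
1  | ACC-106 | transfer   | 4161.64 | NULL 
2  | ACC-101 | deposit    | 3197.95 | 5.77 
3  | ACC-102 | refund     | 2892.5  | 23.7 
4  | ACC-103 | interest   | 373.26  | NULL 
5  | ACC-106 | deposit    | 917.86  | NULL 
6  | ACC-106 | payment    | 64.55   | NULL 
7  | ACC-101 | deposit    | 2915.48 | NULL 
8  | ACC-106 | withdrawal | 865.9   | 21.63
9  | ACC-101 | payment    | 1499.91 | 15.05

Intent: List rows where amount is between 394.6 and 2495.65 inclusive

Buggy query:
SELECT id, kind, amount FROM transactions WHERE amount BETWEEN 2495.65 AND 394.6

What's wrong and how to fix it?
Bug: The bounds are reversed; BETWEEN a AND b requires a <= b to match anything

Fix: Swap the bounds so the smaller value comes first

Corrected query:
SELECT id, kind, amount FROM transactions WHERE amount BETWEEN 394.6 AND 2495.65

Result:
id | kind       | amount 
---+------------+--------
5  | deposit    | 917.86 
8  | withdrawal | 865.9  
9  | payment    | 1499.91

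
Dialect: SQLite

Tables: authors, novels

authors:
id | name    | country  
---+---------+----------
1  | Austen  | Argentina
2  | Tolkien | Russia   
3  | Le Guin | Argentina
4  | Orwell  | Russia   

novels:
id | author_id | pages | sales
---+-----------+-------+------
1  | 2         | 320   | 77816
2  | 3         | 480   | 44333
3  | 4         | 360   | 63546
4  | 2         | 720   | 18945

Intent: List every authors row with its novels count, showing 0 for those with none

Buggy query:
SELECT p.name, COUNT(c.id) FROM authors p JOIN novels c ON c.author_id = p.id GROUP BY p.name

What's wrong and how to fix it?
Bug: INNER JOIN drops authors rows that have no matching novels rows

Fix: Switch to LEFT JOIN to retain unmatched parent rows

Corrected query:
SELECT p.name, COUNT(c.id) FROM authors p LEFT JOIN novels c ON c.author_id = p.id GROUP BY p.name

Result:
name    | COUNT(c.id)
--------+------------
Austen  | 0          
Le Guin | 1          
Orwell  | 1          
Tolkien | 2          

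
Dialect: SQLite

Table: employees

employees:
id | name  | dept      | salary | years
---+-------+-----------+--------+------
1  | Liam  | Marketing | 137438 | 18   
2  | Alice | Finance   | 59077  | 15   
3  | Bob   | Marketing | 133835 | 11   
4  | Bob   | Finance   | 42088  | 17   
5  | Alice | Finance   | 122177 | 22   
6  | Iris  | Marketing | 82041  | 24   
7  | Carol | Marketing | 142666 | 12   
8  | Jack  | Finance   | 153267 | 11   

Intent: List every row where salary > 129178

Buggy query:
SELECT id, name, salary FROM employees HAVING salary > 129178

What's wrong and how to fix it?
Bug: HAVING filters the output of aggregation, but this query has no GROUP BY and no aggregate functions, so SQLite rejects it (HAVING clause on a non-aggregate query); the condition here is per row

Fix: Replace HAVING with WHERE since the condition applies to individual rows

Corrected query:
SELECT id, name, salary FROM employees WHERE salary > 129178

Result:
id | name  | salary
---+-------+-------
1  | Liam  | 137438
3  | Bob   | 133835
7  | Carol | 142666
8  | Jack  | 153267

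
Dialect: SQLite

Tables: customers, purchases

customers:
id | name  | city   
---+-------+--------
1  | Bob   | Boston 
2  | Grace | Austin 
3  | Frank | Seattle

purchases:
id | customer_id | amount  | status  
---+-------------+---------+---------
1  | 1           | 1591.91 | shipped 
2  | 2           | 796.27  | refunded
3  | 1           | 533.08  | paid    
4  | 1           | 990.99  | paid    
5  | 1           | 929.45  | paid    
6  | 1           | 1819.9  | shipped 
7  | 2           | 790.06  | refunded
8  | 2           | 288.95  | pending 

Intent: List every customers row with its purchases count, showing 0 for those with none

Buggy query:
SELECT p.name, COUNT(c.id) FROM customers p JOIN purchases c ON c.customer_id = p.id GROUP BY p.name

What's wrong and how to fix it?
Bug: INNER JOIN drops customers rows that have no matching purchases rows

Fix: Switch to LEFT JOIN to retain unmatched parent rows

Corrected query:
SELECT p.name, COUNT(c.id) FROM customers p LEFT JOIN purchases c ON c.customer_id = p.id GROUP BY p.name

Result:
name  | COUNT(c.id)
------+------------
Bob   | 5          
Frank | 0          
Grace | 3          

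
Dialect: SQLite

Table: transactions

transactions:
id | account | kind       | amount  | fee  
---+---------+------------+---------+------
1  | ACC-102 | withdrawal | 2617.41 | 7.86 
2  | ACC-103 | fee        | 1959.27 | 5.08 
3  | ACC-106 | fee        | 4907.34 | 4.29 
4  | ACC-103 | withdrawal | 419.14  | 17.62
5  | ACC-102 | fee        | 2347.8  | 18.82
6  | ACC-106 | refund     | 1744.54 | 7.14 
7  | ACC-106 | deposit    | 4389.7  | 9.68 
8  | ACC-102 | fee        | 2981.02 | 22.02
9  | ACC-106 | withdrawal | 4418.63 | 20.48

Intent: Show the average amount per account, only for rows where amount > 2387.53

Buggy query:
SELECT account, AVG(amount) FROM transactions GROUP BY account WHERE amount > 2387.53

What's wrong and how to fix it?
Bug: Row-level WHERE must come before GROUP BY in the clause order

Fix: Move the WHERE clause before GROUP BY

Corrected query:
SELECT account, AVG(amount) FROM transactions WHERE amount > 2387.53 GROUP BY account

Result:
account | AVG(amount)
--------+------------
ACC-102 | 2799.215   
ACC-106 | 4571.89    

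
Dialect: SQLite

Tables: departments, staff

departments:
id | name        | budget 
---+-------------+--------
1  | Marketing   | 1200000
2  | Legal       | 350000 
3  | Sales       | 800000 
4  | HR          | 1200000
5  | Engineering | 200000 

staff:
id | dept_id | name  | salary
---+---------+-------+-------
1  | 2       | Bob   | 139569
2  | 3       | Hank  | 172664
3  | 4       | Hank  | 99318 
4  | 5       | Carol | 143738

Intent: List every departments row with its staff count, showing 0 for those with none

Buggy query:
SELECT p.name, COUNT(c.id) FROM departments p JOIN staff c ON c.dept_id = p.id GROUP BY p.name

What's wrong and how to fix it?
Bug: INNER JOIN drops departments rows that have no matching staff rows

Fix: Use LEFT JOIN so parents without children still appear (COUNT(c.id) gives 0)

Corrected query:
SELECT p.name, COUNT(c.id) FROM departments p LEFT JOIN staff c ON c.dept_id = p.id GROUP BY p.name

Result:
name        | COUNT(c.id)
------------+------------
Engineering | 1          
HR          | 1          
Legal       | 1          
Marketing   | 0          
Sales       | 1          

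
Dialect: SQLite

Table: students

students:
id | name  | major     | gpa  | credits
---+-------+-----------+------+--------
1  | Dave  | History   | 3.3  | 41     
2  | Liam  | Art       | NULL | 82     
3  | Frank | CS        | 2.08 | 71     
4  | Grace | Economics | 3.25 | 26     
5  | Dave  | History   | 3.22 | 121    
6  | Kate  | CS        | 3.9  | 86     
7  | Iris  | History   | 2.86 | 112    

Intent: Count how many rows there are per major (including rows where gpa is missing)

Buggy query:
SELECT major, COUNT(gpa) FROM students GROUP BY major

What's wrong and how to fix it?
Bug: COUNT(gpa) skips NULLs, so groups with missing gpa are undercounted

Fix: Replace COUNT(gpa) with COUNT(*)

Corrected query:
SELECT major, COUNT(*) FROM students GROUP BY major

Result:
major     | COUNT(*)
----------+---------
Art       | 1       
CS        | 2       
Economics | 1       
History   | 3       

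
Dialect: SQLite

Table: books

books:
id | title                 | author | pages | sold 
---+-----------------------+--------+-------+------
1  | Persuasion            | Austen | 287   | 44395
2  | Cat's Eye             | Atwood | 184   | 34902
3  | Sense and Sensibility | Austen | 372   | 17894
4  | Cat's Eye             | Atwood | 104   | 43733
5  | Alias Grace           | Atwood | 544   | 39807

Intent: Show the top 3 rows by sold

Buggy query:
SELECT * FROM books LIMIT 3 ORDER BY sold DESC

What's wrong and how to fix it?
Bug: LIMIT must come after ORDER BY

Fix: Swap the clauses: ORDER BY first, then LIMIT

Corrected query:
SELECT * FROM books ORDER BY sold DESC LIMIT 3

Result:
id | title       | author | pages | sold 
---+-------------+--------+-------+------
1  | Persuasion  | Austen | 287   | 44395
4  | Cat's Eye   | Atwood | 104   | 43733
5  | Alias Grace | Atwood | 544   | 39807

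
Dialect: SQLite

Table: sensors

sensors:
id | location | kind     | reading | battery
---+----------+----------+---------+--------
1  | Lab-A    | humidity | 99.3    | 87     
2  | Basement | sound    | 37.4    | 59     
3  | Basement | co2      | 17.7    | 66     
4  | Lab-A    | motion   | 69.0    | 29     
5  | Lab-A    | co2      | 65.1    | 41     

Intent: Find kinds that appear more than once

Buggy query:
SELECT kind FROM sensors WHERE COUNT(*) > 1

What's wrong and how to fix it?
Bug: COUNT(*) is an aggregate and cannot be used in WHERE

Fix: GROUP BY kind, then filter groups with HAVING COUNT(*) > 1

Corrected query:
SELECT kind FROM sensors GROUP BY kind HAVING COUNT(*) > 1

Result:
kind
----
co2 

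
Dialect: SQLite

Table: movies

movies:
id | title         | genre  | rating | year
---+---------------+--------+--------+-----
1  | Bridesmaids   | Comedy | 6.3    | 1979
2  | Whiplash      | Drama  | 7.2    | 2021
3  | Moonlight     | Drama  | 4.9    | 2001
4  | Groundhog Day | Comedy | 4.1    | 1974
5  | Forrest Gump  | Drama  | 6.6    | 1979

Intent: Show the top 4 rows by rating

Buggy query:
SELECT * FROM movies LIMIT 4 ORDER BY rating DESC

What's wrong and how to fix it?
Bug: LIMIT must come after ORDER BY

Fix: Sort with ORDER BY, then apply LIMIT

Corrected query:
SELECT * FROM movies ORDER BY rating DESC LIMIT 4

Result:
id | title        | genre  | rating | year
---+--------------+--------+--------+-----
2  | Whiplash     | Drama  | 7.2    | 2021
5  | Forrest Gump | Drama  | 6.6    | 1979
1  | Bridesmaids  | Comedy | 6.3    | 1979
3  | Moonlight    | Drama  | 4.9    | 2001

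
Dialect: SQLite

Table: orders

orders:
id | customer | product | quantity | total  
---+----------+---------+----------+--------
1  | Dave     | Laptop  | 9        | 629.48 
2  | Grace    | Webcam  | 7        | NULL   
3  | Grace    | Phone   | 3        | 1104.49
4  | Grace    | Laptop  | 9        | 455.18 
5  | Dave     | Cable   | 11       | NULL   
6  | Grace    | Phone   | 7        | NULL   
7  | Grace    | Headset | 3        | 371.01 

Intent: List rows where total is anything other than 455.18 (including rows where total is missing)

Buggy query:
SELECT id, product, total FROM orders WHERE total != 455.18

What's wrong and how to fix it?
Bug: 'total != 455.18' is unknown when total is NULL, so NULL rows are silently excluded

Fix: Add an explicit OR total IS NULL to include the missing-value rows

Corrected query:
SELECT id, product, total FROM orders WHERE total != 455.18 OR total IS NULL

Result:
id | product | total  
---+---------+--------
1  | Laptop  | 629.48 
2  | Webcam  | NULL   
3  | Phone   | 1104.49
5  | Cable   | NULL   
6  | Phone   | NULL   
7  | Headset | 371.01 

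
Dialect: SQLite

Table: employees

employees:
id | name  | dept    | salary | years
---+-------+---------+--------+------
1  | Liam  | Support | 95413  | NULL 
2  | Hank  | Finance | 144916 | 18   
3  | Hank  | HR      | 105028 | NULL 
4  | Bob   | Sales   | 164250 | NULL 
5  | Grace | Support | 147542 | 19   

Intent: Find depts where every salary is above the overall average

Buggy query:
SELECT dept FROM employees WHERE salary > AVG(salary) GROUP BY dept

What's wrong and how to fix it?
Bug: WHERE evaluates per row before aggregation, so AVG() is unavailable

Fix: Compute the overall average in a scalar subquery and compare each group's MIN against it in HAVING

Corrected query:
SELECT dept FROM employees GROUP BY dept HAVING MIN(salary) > (SELECT AVG(salary) FROM employees)

Result:
dept   
-------
Finance
Sales  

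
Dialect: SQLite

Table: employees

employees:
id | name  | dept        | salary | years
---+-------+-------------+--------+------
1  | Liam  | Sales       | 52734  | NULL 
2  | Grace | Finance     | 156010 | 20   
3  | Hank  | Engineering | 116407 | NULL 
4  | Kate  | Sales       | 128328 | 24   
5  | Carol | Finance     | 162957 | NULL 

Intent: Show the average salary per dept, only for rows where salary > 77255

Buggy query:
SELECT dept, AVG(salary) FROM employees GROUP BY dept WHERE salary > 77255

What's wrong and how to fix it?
Bug: WHERE cannot follow GROUP BY

Fix: Place WHERE between FROM and GROUP BY

Corrected query:
SELECT dept, AVG(salary) FROM employees WHERE salary > 77255 GROUP BY dept

Result:
dept        | AVG(salary)
------------+------------
Engineering | 116407     
Finance     | 159483.5   
Sales       | 128328     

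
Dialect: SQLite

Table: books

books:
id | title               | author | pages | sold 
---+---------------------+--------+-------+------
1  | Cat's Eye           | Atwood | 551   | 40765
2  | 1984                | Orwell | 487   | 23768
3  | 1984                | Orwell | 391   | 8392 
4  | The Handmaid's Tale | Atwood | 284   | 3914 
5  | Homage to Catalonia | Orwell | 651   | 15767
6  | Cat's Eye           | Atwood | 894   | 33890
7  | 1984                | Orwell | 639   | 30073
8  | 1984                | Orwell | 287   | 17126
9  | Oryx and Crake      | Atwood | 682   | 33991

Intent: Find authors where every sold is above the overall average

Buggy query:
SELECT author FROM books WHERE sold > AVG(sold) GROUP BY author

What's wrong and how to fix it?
Bug: AVG() is an aggregate; it can't sit directly in WHERE

Fix: Compute the overall average in a scalar subquery and compare each group's MIN against it in HAVING

Corrected query:
SELECT author FROM books GROUP BY author HAVING MIN(sold) > (SELECT AVG(sold) FROM books)

Result:
(no rows)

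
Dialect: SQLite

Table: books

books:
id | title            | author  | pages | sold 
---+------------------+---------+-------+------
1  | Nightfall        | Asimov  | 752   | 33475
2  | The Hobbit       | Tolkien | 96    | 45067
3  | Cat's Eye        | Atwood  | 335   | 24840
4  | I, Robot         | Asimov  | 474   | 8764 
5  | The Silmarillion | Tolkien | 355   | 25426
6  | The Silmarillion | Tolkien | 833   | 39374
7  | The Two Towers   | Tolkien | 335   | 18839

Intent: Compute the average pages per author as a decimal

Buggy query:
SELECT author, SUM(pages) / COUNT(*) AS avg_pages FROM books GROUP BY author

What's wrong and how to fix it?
Bug: SUM(pages) and COUNT(*) are both integers; the division truncates the fractional part

Fix: Multiply by 1.0 (or CAST to REAL) to force floating-point division

Corrected query:
SELECT author, SUM(pages) * 1.0 / COUNT(*) AS avg_pages FROM books GROUP BY author

Result:
author  | avg_pages
--------+----------
Asimov  | 613      
Atwood  | 335      
Tolkien | 404.75   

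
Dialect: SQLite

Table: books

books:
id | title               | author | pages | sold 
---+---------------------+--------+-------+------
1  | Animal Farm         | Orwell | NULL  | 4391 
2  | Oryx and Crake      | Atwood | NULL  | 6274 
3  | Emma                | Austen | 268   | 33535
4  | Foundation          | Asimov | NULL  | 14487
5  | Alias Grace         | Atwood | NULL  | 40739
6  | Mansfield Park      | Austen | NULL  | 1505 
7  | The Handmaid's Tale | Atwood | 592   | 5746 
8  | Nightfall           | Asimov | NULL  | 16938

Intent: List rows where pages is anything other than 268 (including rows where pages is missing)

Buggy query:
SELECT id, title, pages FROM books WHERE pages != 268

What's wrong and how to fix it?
Bug: Inequality against NULL is unknown, not true; rows with NULL are dropped

Fix: Handle NULL separately with IS NULL alongside the inequality

Corrected query:
SELECT id, title, pages FROM books WHERE pages != 268 OR pages IS NULL

Result:
id | title               | pages
---+---------------------+------
1  | Animal Farm         | NULL 
2  | Oryx and Crake      | NULL 
4  | Foundation          | NULL 
5  | Alias Grace         | NULL 
6  | Mansfield Park      | NULL 
7  | The Handmaid's Tale | 592  
8  | Nightfall           | NULL 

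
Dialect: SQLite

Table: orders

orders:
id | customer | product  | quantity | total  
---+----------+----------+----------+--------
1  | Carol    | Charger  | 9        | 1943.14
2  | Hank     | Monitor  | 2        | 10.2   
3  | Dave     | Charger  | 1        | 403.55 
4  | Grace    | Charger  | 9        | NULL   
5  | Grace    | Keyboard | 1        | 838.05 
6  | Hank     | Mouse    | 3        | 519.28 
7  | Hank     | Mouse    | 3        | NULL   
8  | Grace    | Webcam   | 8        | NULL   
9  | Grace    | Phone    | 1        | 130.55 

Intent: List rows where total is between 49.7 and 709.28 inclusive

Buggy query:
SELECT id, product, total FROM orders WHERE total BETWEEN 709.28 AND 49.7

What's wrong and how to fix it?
Bug: The bounds are reversed; BETWEEN a AND b requires a <= b to match anything

Fix: Swap the bounds so the smaller value comes first

Corrected query:
SELECT id, product, total FROM orders WHERE total BETWEEN 49.7 AND 709.28

Result:
id | product | total 
---+---------+-------
3  | Charger | 403.55
6  | Mouse   | 519.28
9  | Phone   | 130.55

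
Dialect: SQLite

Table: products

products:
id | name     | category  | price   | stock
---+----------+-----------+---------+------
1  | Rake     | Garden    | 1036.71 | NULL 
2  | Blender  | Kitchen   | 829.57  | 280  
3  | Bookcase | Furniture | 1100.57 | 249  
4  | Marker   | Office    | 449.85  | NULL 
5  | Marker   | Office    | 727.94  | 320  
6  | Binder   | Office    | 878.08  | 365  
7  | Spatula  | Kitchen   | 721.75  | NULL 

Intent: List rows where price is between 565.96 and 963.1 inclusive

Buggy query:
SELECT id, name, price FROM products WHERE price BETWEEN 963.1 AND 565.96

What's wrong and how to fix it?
Bug: The bounds are reversed; BETWEEN a AND b requires a <= b to match anything

Fix: Write BETWEEN 565.96 AND 963.1

Corrected query:
SELECT id, name, price FROM products WHERE price BETWEEN 565.96 AND 963.1

Result:
id | name    | price 
---+---------+-------
2  | Blender | 829.57
5  | Marker  | 727.94
6  | Binder  | 878.08
7  | Spatula | 721.75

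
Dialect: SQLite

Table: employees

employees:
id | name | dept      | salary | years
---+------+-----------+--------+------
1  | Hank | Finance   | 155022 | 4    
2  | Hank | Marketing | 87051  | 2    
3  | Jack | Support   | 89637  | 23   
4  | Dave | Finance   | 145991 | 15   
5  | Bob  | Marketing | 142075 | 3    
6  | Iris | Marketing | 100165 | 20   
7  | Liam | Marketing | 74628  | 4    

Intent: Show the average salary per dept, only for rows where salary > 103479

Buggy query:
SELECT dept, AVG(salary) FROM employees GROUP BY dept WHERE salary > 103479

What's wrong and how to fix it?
Bug: WHERE cannot follow GROUP BY

Fix: Move the WHERE clause before GROUP BY

Corrected query:
SELECT dept, AVG(salary) FROM employees WHERE salary > 103479 GROUP BY dept

Result:
dept      | AVG(salary)
----------+------------
Finance   | 150506.5   
Marketing | 142075     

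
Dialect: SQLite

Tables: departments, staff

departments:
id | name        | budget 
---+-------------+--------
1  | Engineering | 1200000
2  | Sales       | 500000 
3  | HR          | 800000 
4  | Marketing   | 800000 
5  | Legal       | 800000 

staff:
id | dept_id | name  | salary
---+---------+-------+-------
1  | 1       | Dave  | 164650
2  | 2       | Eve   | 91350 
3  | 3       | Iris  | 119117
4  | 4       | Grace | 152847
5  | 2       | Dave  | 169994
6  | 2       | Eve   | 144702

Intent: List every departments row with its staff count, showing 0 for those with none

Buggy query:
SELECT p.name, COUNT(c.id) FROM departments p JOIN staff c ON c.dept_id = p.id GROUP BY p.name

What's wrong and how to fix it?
Bug: INNER JOIN drops departments rows that have no matching staff rows

Fix: Use LEFT JOIN so parents without children still appear (COUNT(c.id) gives 0)

Corrected query:
SELECT p.name, COUNT(c.id) FROM departments p LEFT JOIN staff c ON c.dept_id = p.id GROUP BY p.name

Result:
name        | COUNT(c.id)
------------+------------
Engineering | 1          
HR          | 1          
Legal       | 0          
Marketing   | 1          
Sales       | 3          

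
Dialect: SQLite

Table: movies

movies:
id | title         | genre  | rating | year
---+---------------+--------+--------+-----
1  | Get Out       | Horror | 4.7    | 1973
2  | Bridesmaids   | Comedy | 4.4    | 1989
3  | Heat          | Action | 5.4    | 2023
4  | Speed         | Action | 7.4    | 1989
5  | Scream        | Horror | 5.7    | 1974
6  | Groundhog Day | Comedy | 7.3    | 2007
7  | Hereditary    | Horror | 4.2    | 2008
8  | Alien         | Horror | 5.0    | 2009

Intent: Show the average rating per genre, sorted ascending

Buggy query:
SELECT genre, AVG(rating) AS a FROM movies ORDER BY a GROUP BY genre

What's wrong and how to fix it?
Bug: ORDER BY appears before GROUP BY; SQL clause order requires GROUP BY first

Fix: Reorder: SELECT … FROM … GROUP BY … ORDER BY …

Corrected query:
SELECT genre, AVG(rating) AS a FROM movies GROUP BY genre ORDER BY a

Result:
genre  | a   
-------+-----
Horror | 4.9 
Comedy | 5.85
Action | 6.4 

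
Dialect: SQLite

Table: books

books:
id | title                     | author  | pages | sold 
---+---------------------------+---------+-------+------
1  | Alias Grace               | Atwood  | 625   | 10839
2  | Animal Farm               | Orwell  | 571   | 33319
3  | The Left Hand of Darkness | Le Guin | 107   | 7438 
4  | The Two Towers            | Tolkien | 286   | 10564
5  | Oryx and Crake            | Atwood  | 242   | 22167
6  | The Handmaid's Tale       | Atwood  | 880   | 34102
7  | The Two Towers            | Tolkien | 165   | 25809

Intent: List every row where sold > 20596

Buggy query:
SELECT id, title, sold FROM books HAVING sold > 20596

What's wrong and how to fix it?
Bug: HAVING filters the output of aggregation, but this query has no GROUP BY and no aggregate functions, so SQLite rejects it (HAVING clause on a non-aggregate query); the condition here is per row

Fix: Replace HAVING with WHERE since the condition applies to individual rows

Corrected query:
SELECT id, title, sold FROM books WHERE sold > 20596

Result:
id | title               | sold 
---+---------------------+------
2  | Animal Farm         | 33319
5  | Oryx and Crake      | 22167
6  | The Handmaid's Tale | 34102
7  | The Two Towers      | 25809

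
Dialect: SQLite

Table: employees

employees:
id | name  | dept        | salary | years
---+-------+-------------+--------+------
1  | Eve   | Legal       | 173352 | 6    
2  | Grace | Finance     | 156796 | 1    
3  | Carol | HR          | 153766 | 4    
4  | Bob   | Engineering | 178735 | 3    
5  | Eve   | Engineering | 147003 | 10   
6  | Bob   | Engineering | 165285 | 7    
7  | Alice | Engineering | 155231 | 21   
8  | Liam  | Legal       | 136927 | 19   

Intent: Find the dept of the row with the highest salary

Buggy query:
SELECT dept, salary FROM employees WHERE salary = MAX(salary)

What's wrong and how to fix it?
Bug: MAX(salary) is an aggregate and cannot be used directly in WHERE

Fix: Use a subquery: WHERE salary = (SELECT MAX(salary) FROM employees)

Corrected query:
SELECT dept, salary FROM employees WHERE salary = (SELECT MAX(salary) FROM employees)

Result:
dept        | salary
------------+-------
Engineering | 178735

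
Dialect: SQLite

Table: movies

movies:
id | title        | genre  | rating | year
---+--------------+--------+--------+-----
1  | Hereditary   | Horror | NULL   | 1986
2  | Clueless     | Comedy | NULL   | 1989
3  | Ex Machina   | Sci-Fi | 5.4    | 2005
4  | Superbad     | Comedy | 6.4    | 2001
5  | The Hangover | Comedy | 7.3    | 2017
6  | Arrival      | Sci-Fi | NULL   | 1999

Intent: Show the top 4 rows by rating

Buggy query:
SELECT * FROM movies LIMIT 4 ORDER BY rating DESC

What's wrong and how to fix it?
Bug: LIMIT must come after ORDER BY

Fix: Swap the clauses: ORDER BY first, then LIMIT

Corrected query:
SELECT * FROM movies ORDER BY rating DESC LIMIT 4

Result:
id | title        | genre  | rating | year
---+--------------+--------+--------+-----
5  | The Hangover | Comedy | 7.3    | 2017
4  | Superbad     | Comedy | 6.4    | 2001
3  | Ex Machina   | Sci-Fi | 5.4    | 2005
1  | Hereditary   | Horror | NULL   | 1986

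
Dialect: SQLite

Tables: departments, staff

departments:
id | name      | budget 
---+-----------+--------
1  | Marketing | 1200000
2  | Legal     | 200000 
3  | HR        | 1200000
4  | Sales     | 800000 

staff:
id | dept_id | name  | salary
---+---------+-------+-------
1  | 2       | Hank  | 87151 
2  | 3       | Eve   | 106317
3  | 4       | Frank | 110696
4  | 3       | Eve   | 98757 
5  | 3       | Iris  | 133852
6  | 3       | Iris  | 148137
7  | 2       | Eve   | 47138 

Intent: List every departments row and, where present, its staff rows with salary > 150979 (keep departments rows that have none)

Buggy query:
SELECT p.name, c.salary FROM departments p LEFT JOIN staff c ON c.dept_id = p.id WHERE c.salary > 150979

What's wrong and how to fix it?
Bug: Filtering c.salary in WHERE discards the NULL rows produced by LEFT JOIN, turning it into an inner join

Fix: Put 'c.salary > 150979' in the JOIN's ON clause instead of WHERE

Corrected query:
SELECT p.name, c.salary FROM departments p LEFT JOIN staff c ON c.dept_id = p.id AND c.salary > 150979

Result:
name      | salary
----------+-------
Marketing | NULL  
Legal     | NULL  
HR        | NULL  
Sales     | NULL  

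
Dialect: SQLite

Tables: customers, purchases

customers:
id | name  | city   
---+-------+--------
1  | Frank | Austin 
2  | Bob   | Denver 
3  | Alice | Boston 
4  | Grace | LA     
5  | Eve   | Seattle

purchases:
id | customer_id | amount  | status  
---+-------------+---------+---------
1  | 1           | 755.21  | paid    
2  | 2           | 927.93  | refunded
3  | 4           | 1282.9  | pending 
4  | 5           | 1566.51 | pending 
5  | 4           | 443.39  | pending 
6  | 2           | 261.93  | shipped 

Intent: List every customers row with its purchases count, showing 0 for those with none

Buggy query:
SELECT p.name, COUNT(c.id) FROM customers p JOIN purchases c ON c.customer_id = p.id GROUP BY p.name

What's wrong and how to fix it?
Bug: An inner join excludes parents with zero children

Fix: Use LEFT JOIN so parents without children still appear (COUNT(c.id) gives 0)

Corrected query:
SELECT p.name, COUNT(c.id) FROM customers p LEFT JOIN purchases c ON c.customer_id = p.id GROUP BY p.name

Result:
name  | COUNT(c.id)
------+------------
Alice | 0          
Bob   | 2          
Eve   | 1          
Frank | 1          
Grace | 2          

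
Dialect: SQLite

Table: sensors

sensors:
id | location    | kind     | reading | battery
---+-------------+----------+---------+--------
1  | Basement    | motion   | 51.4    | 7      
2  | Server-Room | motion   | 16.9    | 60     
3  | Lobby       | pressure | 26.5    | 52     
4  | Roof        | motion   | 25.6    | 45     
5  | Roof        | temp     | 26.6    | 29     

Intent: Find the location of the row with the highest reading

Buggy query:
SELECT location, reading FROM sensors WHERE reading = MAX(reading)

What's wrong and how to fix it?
Bug: WHERE is evaluated per row; an aggregate over the whole table isn't defined there

Fix: Wrap MAX in a scalar subquery so WHERE compares against a single value

Corrected query:
SELECT location, reading FROM sensors WHERE reading = (SELECT MAX(reading) FROM sensors)

Result:
location | reading
---------+--------
Basement | 51.4   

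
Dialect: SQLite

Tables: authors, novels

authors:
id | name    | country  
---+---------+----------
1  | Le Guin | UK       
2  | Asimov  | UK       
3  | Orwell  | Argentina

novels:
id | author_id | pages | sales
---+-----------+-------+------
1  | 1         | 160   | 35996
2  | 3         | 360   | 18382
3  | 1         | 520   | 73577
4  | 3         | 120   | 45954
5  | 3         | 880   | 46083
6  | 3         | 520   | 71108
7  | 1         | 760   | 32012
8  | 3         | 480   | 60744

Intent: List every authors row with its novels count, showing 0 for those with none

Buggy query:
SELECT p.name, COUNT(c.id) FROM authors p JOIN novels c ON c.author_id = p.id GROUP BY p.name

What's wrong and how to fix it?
Bug: An inner join excludes parents with zero children

Fix: Use LEFT JOIN so parents without children still appear (COUNT(c.id) gives 0)

Corrected query:
SELECT p.name, COUNT(c.id) FROM authors p LEFT JOIN novels c ON c.author_id = p.id GROUP BY p.name

Result:
name    | COUNT(c.id)
--------+------------
Asimov  | 0          
Le Guin | 3          
Orwell  | 5          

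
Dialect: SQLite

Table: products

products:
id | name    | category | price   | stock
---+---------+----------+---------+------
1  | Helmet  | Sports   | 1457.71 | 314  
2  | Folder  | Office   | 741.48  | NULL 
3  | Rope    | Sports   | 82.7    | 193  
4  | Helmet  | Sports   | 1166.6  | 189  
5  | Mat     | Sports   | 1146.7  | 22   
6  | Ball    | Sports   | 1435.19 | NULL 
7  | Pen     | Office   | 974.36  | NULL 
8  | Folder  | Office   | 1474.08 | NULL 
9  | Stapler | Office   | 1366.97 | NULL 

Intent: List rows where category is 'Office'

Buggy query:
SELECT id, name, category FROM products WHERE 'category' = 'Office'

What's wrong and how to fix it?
Bug: 'category' in single quotes is a string literal, not the column; the comparison is literal-vs-literal and never true

Fix: Reference the column as category without single quotes

Corrected query:
SELECT id, name, category FROM products WHERE category = 'Office'

Result:
id | name    | category
---+---------+---------
2  | Folder  | Office  
7  | Pen     | Office  
8  | Folder  | Office  
9  | Stapler | Office  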